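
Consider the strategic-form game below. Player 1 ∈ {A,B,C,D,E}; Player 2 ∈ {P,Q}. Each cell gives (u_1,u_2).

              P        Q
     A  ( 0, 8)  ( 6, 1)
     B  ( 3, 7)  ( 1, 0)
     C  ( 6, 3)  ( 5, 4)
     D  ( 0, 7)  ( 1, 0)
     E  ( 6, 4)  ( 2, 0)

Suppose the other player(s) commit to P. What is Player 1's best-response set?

u_1(A vs P) = 0
u_1(B vs P) = 3
u_1(C vs P) = 6
u_1(D vs P) = 0
u_1(E vs P) = 6
max payoff 6 at {C,E}

BR_1 = {C,E}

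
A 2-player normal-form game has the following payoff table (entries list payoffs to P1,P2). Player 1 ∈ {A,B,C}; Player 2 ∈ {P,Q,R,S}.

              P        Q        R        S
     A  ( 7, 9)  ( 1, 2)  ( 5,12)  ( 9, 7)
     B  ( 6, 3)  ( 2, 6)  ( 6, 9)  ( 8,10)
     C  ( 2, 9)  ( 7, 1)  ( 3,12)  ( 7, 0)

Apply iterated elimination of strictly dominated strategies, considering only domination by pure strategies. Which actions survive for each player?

P2 drop P (R beats it: A:12>9 B:9>3 C:12>9)
P2 drop Q (R beats it: A:12>2 B:9>6 C:12>1)
P1 drop C (A beats it: R:5>3 S:9>7)
P1→{A,B} P2→{R,S}

Survivors P1:{A,B} P2:{R,S}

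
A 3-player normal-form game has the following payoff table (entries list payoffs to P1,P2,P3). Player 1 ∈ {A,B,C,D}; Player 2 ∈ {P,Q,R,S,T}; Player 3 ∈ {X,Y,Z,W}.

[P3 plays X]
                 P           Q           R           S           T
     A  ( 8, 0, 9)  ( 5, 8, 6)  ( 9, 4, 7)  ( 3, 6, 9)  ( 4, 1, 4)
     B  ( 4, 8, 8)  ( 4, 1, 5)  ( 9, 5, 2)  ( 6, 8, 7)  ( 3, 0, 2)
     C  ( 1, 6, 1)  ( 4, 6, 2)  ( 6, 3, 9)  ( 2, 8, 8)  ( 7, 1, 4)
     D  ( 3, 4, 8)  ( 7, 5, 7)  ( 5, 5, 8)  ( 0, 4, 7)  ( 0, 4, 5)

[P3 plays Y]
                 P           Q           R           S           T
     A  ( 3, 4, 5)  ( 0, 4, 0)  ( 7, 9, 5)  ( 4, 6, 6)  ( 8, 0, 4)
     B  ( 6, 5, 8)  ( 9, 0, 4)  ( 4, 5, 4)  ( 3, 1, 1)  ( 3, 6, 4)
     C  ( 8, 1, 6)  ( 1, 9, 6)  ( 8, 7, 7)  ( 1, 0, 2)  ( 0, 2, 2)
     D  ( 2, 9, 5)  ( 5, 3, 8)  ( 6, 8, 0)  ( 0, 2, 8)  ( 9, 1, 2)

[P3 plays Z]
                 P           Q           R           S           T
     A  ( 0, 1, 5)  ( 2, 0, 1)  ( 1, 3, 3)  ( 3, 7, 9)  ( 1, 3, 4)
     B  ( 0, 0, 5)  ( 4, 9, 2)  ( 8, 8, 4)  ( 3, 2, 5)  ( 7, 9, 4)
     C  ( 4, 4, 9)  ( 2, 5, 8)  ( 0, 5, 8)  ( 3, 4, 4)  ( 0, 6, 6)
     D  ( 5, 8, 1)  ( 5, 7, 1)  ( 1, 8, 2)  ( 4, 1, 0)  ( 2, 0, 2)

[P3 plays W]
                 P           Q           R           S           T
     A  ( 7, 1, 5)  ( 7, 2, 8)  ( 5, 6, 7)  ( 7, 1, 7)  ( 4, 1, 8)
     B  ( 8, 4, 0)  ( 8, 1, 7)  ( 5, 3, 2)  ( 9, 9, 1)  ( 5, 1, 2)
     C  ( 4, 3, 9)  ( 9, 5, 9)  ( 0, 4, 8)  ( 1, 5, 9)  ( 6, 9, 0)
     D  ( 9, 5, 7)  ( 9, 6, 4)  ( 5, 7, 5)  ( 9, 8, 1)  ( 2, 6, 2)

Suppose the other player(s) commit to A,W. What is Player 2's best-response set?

BR_2 = {R}

u_2(P vs A,W) = 1
u_2(Q vs A,W) = 2
u_2(R vs A,W) = 6
u_2(S vs A,W) = 1
u_2(T vs A,W) = 1
max payoff 6 at {R}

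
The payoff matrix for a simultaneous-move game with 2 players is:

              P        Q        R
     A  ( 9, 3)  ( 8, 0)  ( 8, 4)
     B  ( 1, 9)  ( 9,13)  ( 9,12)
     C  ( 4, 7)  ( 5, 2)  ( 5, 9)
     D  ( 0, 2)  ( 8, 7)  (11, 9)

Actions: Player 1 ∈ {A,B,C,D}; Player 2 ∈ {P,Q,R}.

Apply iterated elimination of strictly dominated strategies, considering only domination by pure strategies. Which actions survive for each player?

P1 drop C (A beats it: P:9>4 Q:8>5 R:8>5)
P2 drop P (R beats it: A:4>3 B:12>9 D:9>2)
P1 drop A (B beats it: Q:9>8 R:9>8)
P1→{B,D} P2→{Q,R}

Remaining: P1:{B,D} P2:{Q,R}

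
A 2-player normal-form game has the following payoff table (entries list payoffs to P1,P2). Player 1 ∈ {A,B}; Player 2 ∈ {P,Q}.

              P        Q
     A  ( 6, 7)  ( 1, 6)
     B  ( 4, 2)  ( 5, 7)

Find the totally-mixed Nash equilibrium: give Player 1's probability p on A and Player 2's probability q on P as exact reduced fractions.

P1 mixes 5/6 on A; P2 mixes 2/3 on P

P1 indiff ⇒ q·6+(1-q)·1 = q·4+(1-q)·5 ⇒ q(2) = (1-q)(4) ⇒ q = 2/3
P2 indiff ⇒ p·7+(1-p)·2 = p·6+(1-p)·7 ⇒ p(1) = (1-p)(5) ⇒ p = 5/6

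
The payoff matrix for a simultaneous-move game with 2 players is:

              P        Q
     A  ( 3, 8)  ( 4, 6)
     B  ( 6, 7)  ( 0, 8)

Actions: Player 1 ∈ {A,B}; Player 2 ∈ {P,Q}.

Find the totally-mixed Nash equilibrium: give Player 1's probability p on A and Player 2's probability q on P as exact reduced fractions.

P1 indiff ⇒ q·3+(1-q)·4 = q·6+(1-q)·0 ⇒ q(-3) = (1-q)(-4) ⇒ q = 4/7
P2 indiff ⇒ p·8+(1-p)·7 = p·6+(1-p)·8 ⇒ p(2) = (1-p)(1) ⇒ p = 1/3

(p,q) = (1/3, 4/7)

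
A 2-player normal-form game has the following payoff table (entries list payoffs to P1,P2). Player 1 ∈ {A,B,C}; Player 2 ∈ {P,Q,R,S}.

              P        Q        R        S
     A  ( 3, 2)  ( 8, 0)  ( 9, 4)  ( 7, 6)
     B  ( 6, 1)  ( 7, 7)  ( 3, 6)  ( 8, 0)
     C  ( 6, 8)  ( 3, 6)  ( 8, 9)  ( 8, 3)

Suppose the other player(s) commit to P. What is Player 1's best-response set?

P1 best: {B,C}

u_1(A vs P) = 3
u_1(B vs P) = 6
u_1(C vs P) = 6
max payoff 6 at {B,C}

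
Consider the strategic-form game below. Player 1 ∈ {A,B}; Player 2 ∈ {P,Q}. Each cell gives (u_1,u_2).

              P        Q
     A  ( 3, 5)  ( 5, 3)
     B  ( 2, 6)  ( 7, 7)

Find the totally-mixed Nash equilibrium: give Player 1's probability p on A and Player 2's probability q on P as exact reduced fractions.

P1 indiff ⇒ q·3+(1-q)·5 = q·2+(1-q)·7 ⇒ q(1) = (1-q)(2) ⇒ q = 2/3
P2 indiff ⇒ p·5+(1-p)·6 = p·3+(1-p)·7 ⇒ p(2) = (1-p)(1) ⇒ p = 1/3

P1 mixes 1/3 on A; P2 mixes 2/3 on P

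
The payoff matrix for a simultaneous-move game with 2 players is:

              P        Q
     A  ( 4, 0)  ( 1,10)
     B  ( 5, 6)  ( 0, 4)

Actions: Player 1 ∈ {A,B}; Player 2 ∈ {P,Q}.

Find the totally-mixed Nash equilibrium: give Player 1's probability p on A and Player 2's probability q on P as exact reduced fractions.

P1 mixes 1/6 on A; P2 mixes 1/2 on P

P1 indiff ⇒ q·4+(1-q)·1 = q·5+(1-q)·0 ⇒ q(-1) = (1-q)(-1) ⇒ q = 1/2
P2 indiff ⇒ p·0+(1-p)·6 = p·10+(1-p)·4 ⇒ p(-10) = (1-p)(-2) ⇒ p = 1/6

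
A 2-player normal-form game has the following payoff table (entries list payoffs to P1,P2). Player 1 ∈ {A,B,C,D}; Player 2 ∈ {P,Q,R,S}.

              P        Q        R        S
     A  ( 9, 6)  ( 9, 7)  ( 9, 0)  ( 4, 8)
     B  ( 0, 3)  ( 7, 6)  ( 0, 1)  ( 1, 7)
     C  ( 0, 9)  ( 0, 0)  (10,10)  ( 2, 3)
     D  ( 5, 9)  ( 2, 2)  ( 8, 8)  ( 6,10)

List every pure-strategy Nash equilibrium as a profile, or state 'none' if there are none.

Nash profiles: (C,R), (D,S)

(A,P): not NE [P2→S gives 8>6]
(A,Q): not NE [P2→S gives 8>7]
(A,R): not NE [P1→C gives 10>9; P2→S gives 8>0]
(A,S): not NE [P1→D gives 6>4]
(B,P): not NE [P1→A gives 9>0; P2→S gives 7>3]
(B,Q): not NE [P1→A gives 9>7; P2→S gives 7>6]
(B,R): not NE [P1→C gives 10>0; P2→S gives 7>1]
(B,S): not NE [P1→D gives 6>1]
(C,P): not NE [P1→A gives 9>0; P2→R gives 10>9]
(C,Q): not NE [P1→A gives 9>0; P2→R gives 10>0]
(C,R): NE
(C,S): not NE [P1→D gives 6>2; P2→R gives 10>3]
(D,P): not NE [P1→A gives 9>5; P2→S gives 10>9]
(D,Q): not NE [P1→A gives 9>2; P2→S gives 10>2]
(D,R): not NE [P1→C gives 10>8; P2→S gives 10>8]
(D,S): NE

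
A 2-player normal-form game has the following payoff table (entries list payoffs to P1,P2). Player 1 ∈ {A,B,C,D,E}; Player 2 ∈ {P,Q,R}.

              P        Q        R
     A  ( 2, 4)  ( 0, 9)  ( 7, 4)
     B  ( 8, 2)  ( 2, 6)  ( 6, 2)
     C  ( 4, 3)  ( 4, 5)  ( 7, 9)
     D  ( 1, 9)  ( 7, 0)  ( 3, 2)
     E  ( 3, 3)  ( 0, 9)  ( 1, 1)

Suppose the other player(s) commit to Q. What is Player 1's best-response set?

BR_1 = {D}

u_1(A vs Q) = 0
u_1(B vs Q) = 2
u_1(C vs Q) = 4
u_1(D vs Q) = 7
u_1(E vs Q) = 0
max payoff 7 at {D}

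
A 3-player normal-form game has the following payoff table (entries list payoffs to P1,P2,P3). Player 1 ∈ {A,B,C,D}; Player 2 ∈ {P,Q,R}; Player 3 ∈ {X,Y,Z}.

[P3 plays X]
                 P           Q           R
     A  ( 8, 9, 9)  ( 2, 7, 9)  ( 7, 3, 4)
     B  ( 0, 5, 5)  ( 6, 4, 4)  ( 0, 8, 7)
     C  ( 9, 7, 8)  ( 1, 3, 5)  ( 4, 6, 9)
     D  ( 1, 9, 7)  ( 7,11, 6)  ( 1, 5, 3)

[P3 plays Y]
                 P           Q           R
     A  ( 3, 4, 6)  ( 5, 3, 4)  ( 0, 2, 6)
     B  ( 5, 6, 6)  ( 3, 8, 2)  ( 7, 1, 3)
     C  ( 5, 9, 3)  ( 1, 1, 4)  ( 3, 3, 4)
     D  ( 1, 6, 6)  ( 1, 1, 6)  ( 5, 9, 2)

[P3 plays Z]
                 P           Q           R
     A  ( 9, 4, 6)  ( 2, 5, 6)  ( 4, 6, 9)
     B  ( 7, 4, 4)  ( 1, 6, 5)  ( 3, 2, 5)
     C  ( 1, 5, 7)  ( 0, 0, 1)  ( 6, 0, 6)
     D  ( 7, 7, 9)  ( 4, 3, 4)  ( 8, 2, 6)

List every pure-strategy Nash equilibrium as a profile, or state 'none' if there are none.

NE set: (C,P,X), (D,Q,X)

(A,P,X): not NE [P1→C gives 9>8]
(A,P,Y): not NE [P1→C gives 5>3; P3→X gives 9>6]
(A,P,Z): not NE [P2→R gives 6>4; P3→X gives 9>6]
(A,Q,X): not NE [P1→D gives 7>2; P2→P gives 9>7]
(A,Q,Y): not NE [P2→P gives 4>3; P3→X gives 9>4]
(A,Q,Z): not NE [P1→D gives 4>2; P2→R gives 6>5; P3→X gives 9>6]
(A,R,X): not NE [P2→P gives 9>3; P3→Z gives 9>4]
(A,R,Y): not NE [P1→B gives 7>0; P2→P gives 4>2; P3→Z gives 9>6]
(A,R,Z): not NE [P1→D gives 8>4]
(B,P,X): not NE [P1→C gives 9>0; P2→R gives 8>5; P3→Y gives 6>5]
(B,P,Y): not NE [P2→Q gives 8>6]
(B,P,Z): not NE [P1→A gives 9>7; P2→Q gives 6>4; P3→Y gives 6>4]
(B,Q,X): not NE [P1→D gives 7>6; P2→R gives 8>4; P3→Z gives 5>4]
(B,Q,Y): not NE [P1→A gives 5>3; P3→Z gives 5>2]
(B,Q,Z): not NE [P1→D gives 4>1]
(B,R,X): not NE [P1→A gives 7>0]
(B,R,Y): not NE [P2→Q gives 8>1; P3→X gives 7>3]
(B,R,Z): not NE [P1→D gives 8>3; P2→Q gives 6>2; P3→X gives 7>5]
(C,P,X): NE
(C,P,Y): not NE [P3→X gives 8>3]
(C,P,Z): not NE [P1→A gives 9>1; P3→X gives 8>7]
(C,Q,X): not NE [P1→D gives 7>1; P2→P gives 7>3]
(C,Q,Y): not NE [P1→A gives 5>1; P2→P gives 9>1; P3→X gives 5>4]
(C,Q,Z): not NE [P1→D gives 4>0; P2→P gives 5>0; P3→X gives 5>1]
(C,R,X): not NE [P1→A gives 7>4; P2→P gives 7>6]
(C,R,Y): not NE [P1→B gives 7>3; P2→P gives 9>3; P3→X gives 9>4]
(C,R,Z): not NE [P1→D gives 8>6; P2→P gives 5>0; P3→X gives 9>6]
(D,P,X): not NE [P1→C gives 9>1; P2→Q gives 11>9; P3→Z gives 9>7]
(D,P,Y): not NE [P1→C gives 5>1; P2→R gives 9>6; P3→Z gives 9>6]
(D,P,Z): not NE [P1→A gives 9>7]
(D,Q,X): NE
(D,Q,Y): not NE [P1→A gives 5>1; P2→R gives 9>1]
(D,Q,Z): not NE [P2→P gives 7>3; P3→Y gives 6>4]
(D,R,X): not NE [P1→A gives 7>1; P2→Q gives 11>5; P3→Z gives 6>3]
(D,R,Y): not NE [P1→B gives 7>5; P3→Z gives 6>2]
(D,R,Z): not NE [P2→P gives 7>2]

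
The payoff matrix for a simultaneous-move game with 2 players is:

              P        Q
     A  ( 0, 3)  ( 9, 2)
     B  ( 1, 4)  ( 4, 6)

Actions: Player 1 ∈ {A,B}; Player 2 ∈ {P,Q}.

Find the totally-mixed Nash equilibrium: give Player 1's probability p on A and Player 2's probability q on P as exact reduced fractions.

P1 mixes 2/3 on A; P2 mixes 5/6 on P

P1 indiff ⇒ q·0+(1-q)·9 = q·1+(1-q)·4 ⇒ q(-1) = (1-q)(-5) ⇒ q = 5/6
P2 indiff ⇒ p·3+(1-p)·4 = p·2+(1-p)·6 ⇒ p(1) = (1-p)(2) ⇒ p = 2/3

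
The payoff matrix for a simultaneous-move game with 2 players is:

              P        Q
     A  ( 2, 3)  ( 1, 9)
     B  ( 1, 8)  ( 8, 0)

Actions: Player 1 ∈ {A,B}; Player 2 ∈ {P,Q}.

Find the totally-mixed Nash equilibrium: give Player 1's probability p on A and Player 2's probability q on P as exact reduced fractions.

P1 indiff ⇒ q·2+(1-q)·1 = q·1+(1-q)·8 ⇒ q(1) = (1-q)(7) ⇒ q = 7/8
P2 indiff ⇒ p·3+(1-p)·8 = p·9+(1-p)·0 ⇒ p(-6) = (1-p)(-8) ⇒ p = 4/7

p=4/7, q=7/8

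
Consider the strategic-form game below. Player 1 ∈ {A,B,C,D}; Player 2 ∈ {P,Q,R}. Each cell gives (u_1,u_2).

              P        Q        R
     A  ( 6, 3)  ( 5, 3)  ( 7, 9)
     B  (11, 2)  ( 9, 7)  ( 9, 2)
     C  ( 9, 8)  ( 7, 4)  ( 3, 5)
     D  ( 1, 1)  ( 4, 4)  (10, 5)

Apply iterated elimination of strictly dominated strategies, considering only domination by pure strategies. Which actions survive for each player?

Survivors P1:{B,D} P2:{Q,R}

P1 drop A (B beats it: P:11>6 Q:9>5 R:9>7)
P1 drop C (B beats it: P:11>9 Q:9>7 R:9>3)
P2 drop P (Q beats it: B:7>2 D:4>1)
P1→{B,D} P2→{Q,R}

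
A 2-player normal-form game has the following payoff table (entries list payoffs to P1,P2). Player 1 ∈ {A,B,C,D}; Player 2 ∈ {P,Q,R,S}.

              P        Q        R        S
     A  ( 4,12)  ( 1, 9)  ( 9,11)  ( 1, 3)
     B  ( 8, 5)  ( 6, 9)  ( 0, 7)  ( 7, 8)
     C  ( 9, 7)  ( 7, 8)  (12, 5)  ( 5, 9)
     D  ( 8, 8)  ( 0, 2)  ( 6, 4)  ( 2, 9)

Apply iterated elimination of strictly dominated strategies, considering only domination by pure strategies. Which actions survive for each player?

P1 drop A (C beats it: P:9>4 Q:7>1 R:12>9 S:5>1)
P1 drop D (C beats it: P:9>8 Q:7>0 R:12>6 S:5>2)
P2 drop P (Q beats it: B:9>5 C:8>7)
P2 drop R (Q beats it: B:9>7 C:8>5)
P1→{B,C} P2→{Q,S}

Remaining: P1:{B,C} P2:{Q,S}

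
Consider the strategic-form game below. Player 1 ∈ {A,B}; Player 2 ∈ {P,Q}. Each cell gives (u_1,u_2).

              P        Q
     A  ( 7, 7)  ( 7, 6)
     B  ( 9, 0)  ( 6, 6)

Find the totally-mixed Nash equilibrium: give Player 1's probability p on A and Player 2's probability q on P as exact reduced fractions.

P1 mixes 6/7 on A; P2 mixes 1/3 on P

P1 indiff ⇒ q·7+(1-q)·7 = q·9+(1-q)·6 ⇒ q(-2) = (1-q)(-1) ⇒ q = 1/3
P2 indiff ⇒ p·7+(1-p)·0 = p·6+(1-p)·6 ⇒ p(1) = (1-p)(6) ⇒ p = 6/7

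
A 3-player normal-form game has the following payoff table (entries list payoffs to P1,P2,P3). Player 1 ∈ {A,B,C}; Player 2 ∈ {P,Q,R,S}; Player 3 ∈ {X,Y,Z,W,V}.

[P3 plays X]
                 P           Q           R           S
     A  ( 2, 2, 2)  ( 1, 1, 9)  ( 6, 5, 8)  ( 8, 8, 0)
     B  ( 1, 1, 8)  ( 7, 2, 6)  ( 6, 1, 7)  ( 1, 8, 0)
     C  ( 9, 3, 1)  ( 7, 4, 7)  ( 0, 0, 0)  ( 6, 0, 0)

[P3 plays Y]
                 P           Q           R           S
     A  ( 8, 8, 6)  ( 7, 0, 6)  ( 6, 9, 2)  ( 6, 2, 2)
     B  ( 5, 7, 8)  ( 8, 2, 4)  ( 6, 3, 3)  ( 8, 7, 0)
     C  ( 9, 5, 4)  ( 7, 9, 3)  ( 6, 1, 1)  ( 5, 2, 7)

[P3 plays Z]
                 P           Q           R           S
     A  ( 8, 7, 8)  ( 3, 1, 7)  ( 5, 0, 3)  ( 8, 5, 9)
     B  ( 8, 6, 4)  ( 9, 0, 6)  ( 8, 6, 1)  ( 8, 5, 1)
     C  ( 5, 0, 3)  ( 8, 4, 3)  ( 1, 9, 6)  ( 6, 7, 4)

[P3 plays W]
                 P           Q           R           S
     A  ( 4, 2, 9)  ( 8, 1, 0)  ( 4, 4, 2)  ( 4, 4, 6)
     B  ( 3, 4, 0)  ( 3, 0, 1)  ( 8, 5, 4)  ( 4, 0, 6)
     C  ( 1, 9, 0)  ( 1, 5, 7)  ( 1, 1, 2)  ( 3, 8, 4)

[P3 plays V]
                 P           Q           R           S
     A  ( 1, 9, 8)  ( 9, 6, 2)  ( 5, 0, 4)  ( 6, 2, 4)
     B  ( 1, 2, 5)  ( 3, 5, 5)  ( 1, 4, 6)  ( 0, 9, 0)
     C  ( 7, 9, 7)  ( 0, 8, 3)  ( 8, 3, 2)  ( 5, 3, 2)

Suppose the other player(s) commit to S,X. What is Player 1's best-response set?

u_1(A vs S,X) = 8
u_1(B vs S,X) = 1
u_1(C vs S,X) = 6
max payoff 8 at {A}

argmax u_1 = {A}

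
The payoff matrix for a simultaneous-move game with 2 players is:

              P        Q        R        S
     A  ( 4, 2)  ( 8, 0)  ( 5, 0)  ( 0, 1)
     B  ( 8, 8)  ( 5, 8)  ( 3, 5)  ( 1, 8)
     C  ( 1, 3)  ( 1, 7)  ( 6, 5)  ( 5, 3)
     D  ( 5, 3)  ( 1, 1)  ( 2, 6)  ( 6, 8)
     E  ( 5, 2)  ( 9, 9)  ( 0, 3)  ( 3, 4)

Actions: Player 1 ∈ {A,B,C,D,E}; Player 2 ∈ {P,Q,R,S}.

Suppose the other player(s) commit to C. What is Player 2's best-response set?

argmax u_2 = {Q}

u_2(P vs C) = 3
u_2(Q vs C) = 7
u_2(R vs C) = 5
u_2(S vs C) = 3
max payoff 7 at {Q}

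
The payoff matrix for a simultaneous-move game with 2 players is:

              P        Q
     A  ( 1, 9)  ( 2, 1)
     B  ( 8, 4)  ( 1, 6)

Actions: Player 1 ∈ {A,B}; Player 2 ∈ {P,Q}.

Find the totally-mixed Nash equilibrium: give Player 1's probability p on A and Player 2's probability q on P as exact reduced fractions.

P1 indiff ⇒ q·1+(1-q)·2 = q·8+(1-q)·1 ⇒ q(-7) = (1-q)(-1) ⇒ q = 1/8
P2 indiff ⇒ p·9+(1-p)·4 = p·1+(1-p)·6 ⇒ p(8) = (1-p)(2) ⇒ p = 1/5

(p,q) = (1/5, 1/8)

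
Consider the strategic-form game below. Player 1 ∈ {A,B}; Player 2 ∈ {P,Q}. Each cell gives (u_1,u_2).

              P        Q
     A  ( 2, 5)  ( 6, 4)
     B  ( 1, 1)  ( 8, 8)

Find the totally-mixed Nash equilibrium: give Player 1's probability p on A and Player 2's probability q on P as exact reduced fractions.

P1 indiff ⇒ q·2+(1-q)·6 = q·1+(1-q)·8 ⇒ q(1) = (1-q)(2) ⇒ q = 2/3
P2 indiff ⇒ p·5+(1-p)·1 = p·4+(1-p)·8 ⇒ p(1) = (1-p)(7) ⇒ p = 7/8

p=7/8, q=2/3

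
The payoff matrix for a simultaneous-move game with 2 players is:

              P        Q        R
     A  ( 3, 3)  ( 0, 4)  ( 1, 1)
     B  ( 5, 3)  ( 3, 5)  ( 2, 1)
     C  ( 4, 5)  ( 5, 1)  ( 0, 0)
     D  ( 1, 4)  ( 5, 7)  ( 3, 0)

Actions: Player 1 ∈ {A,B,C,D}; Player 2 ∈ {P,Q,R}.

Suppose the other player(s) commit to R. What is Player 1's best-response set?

BR_1 = {D}

u_1(A vs R) = 1
u_1(B vs R) = 2
u_1(C vs R) = 0
u_1(D vs R) = 3
max payoff 3 at {D}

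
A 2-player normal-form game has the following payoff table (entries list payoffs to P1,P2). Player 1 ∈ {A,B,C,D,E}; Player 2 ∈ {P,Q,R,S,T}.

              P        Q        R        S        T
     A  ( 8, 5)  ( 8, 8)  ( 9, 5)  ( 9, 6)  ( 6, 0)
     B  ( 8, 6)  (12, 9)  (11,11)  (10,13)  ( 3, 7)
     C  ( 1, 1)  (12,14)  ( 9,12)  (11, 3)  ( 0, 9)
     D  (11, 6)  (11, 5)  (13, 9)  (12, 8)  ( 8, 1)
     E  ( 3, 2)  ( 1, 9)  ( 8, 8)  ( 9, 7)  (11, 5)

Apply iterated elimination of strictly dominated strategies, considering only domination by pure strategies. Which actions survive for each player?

P1 drop A (D beats it: P:11>8 Q:11>8 R:13>9 S:12>9 T:8>6)
P2 drop P (R beats it: B:11>6 C:12>1 D:9>6 E:8>2)
P2 drop T (Q beats it: B:9>7 C:14>9 D:5>1 E:9>5)
P1 drop E (B beats it: Q:12>1 R:11>8 S:10>9)
P1→{B,C,D} P2→{Q,R,S}

IESDS → P1:{B,C,D} P2:{Q,R,S}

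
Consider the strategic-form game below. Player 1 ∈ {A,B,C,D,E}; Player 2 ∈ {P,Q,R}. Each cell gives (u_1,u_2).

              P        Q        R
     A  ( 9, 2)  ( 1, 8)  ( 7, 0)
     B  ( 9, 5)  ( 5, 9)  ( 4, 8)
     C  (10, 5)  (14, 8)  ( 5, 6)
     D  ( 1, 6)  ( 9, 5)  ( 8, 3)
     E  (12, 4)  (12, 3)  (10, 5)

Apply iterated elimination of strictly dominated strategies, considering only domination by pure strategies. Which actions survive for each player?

Remaining: P1:{C,E} P2:{Q,R}

P1 drop A (E beats it: P:12>9 Q:12>1 R:10>7)
P1 drop B (C beats it: P:10>9 Q:14>5 R:5>4)
P1 drop D (E beats it: P:12>1 Q:12>9 R:10>8)
P2 drop P (R beats it: C:6>5 E:5>4)
P1→{C,E} P2→{Q,R}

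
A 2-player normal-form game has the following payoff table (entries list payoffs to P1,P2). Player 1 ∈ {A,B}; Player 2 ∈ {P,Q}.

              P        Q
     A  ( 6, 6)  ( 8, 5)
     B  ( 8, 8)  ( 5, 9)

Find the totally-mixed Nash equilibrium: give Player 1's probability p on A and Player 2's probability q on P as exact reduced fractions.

(p,q) = (1/2, 3/5)

P1 indiff ⇒ q·6+(1-q)·8 = q·8+(1-q)·5 ⇒ q(-2) = (1-q)(-3) ⇒ q = 3/5
P2 indiff ⇒ p·6+(1-p)·8 = p·5+(1-p)·9 ⇒ p(1) = (1-p)(1) ⇒ p = 1/2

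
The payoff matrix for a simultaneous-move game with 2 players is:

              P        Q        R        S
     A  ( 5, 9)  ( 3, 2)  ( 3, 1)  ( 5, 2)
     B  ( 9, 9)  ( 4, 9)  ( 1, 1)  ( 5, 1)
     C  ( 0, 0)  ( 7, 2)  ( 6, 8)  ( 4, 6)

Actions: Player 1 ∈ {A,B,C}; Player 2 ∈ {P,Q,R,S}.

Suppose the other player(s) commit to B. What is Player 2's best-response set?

u_2(P vs B) = 9
u_2(Q vs B) = 9
u_2(R vs B) = 1
u_2(S vs B) = 1
max payoff 9 at {P,Q}

BR_2 = {P,Q}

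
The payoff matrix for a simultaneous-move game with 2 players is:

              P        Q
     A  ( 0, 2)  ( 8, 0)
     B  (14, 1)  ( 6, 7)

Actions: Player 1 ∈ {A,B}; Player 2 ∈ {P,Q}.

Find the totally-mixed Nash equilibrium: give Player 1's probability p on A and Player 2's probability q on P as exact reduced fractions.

(p,q) = (3/4, 1/8)

P1 indiff ⇒ q·0+(1-q)·8 = q·14+(1-q)·6 ⇒ q(-14) = (1-q)(-2) ⇒ q = 1/8
P2 indiff ⇒ p·2+(1-p)·1 = p·0+(1-p)·7 ⇒ p(2) = (1-p)(6) ⇒ p = 3/4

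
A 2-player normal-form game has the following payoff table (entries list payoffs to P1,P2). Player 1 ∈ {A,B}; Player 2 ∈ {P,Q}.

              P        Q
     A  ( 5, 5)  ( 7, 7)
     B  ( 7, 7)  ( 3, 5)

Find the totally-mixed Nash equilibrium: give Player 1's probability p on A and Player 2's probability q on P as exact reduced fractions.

P1 indiff ⇒ q·5+(1-q)·7 = q·7+(1-q)·3 ⇒ q(-2) = (1-q)(-4) ⇒ q = 2/3
P2 indiff ⇒ p·5+(1-p)·7 = p·7+(1-p)·5 ⇒ p(-2) = (1-p)(-2) ⇒ p = 1/2

P1 mixes 1/2 on A; P2 mixes 2/3 on P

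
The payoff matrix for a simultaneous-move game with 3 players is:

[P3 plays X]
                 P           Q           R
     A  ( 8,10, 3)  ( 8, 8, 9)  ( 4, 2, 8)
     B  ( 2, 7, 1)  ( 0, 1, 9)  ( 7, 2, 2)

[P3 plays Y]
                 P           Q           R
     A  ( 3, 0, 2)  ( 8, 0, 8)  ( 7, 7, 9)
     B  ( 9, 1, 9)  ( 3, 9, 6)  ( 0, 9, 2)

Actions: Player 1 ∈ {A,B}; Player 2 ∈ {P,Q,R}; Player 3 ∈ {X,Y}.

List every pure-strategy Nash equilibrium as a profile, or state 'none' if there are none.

NE set: (A,P,X), (A,R,Y)

(A,P,X): NE
(A,P,Y): not NE [P1→B gives 9>3; P2→R gives 7>0; P3→X gives 3>2]
(A,Q,X): not NE [P2→P gives 10>8]
(A,Q,Y): not NE [P2→R gives 7>0; P3→X gives 9>8]
(A,R,X): not NE [P1→B gives 7>4; P2→P gives 10>2; P3→Y gives 9>8]
(A,R,Y): NE
(B,P,X): not NE [P1→A gives 8>2; P3→Y gives 9>1]
(B,P,Y): not NE [P2→R gives 9>1]
(B,Q,X): not NE [P1→A gives 8>0; P2→P gives 7>1]
(B,Q,Y): not NE [P1→A gives 8>3; P3→X gives 9>6]
(B,R,X): not NE [P2→P gives 7>2]
(B,R,Y): not NE [P1→A gives 7>0]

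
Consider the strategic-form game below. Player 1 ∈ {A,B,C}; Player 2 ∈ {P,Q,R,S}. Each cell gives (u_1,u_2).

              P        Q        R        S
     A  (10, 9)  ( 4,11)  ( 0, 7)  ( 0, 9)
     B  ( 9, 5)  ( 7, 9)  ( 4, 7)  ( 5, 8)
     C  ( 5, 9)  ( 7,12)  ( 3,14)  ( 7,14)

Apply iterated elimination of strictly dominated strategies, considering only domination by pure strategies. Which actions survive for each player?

Survivors P1:{B,C} P2:{Q,R,S}

P2 drop P (Q beats it: A:11>9 B:9>5 C:12>9)
P1 drop A (B beats it: Q:7>4 R:4>0 S:5>0)
P1→{B,C} P2→{Q,R,S}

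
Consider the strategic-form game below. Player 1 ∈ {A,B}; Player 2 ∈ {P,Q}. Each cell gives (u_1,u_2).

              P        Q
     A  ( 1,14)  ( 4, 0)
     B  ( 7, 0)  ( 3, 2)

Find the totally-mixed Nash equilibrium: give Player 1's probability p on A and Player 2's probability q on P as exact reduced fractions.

P1 mixes 1/8 on A; P2 mixes 1/7 on P

P1 indiff ⇒ q·1+(1-q)·4 = q·7+(1-q)·3 ⇒ q(-6) = (1-q)(-1) ⇒ q = 1/7
P2 indiff ⇒ p·14+(1-p)·0 = p·0+(1-p)·2 ⇒ p(14) = (1-p)(2) ⇒ p = 1/8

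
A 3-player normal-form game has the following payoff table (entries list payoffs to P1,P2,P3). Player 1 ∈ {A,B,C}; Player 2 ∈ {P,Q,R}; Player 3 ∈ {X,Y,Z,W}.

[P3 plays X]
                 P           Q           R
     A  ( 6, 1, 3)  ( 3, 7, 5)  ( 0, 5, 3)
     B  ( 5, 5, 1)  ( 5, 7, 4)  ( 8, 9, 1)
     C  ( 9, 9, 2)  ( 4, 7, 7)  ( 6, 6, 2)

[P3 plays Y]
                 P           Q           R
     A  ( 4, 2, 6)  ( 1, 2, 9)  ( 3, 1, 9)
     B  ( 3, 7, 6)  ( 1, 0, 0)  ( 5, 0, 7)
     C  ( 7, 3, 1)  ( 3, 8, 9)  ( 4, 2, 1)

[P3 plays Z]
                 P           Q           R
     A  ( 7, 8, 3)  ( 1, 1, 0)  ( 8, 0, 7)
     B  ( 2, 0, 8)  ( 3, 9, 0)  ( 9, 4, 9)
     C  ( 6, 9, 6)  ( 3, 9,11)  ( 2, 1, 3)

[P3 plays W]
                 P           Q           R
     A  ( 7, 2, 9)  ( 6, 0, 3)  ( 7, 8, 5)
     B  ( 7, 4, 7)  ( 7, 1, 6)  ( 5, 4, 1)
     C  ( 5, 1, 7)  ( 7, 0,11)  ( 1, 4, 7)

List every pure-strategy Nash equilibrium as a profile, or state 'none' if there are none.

Nash profiles: (C,Q,Z)

(A,P,X): not NE [P1→C gives 9>6; P2→Q gives 7>1; P3→W gives 9>3]
(A,P,Y): not NE [P1→C gives 7>4; P3→W gives 9>6]
(A,P,Z): not NE [P3→W gives 9>3]
(A,P,W): not NE [P2→R gives 8>2]
(A,Q,X): not NE [P1→B gives 5>3; P3→Y gives 9>5]
(A,Q,Y): not NE [P1→C gives 3>1]
(A,Q,Z): not NE [P1→C gives 3>1; P2→P gives 8>1; P3→Y gives 9>0]
(A,Q,W): not NE [P1→C gives 7>6; P2→R gives 8>0; P3→Y gives 9>3]
(A,R,X): not NE [P1→B gives 8>0; P2→Q gives 7>5; P3→Y gives 9>3]
(A,R,Y): not NE [P1→B gives 5>3; P2→Q gives 2>1]
(A,R,Z): not NE [P1→B gives 9>8; P2→P gives 8>0; P3→Y gives 9>7]
(A,R,W): not NE [P3→Y gives 9>5]
(B,P,X): not NE [P1→C gives 9>5; P2→R gives 9>5; P3→Z gives 8>1]
(B,P,Y): not NE [P1→C gives 7>3; P3→Z gives 8>6]
(B,P,Z): not NE [P1→A gives 7>2; P2→Q gives 9>0]
(B,P,W): not NE [P3→Z gives 8>7]
(B,Q,X): not NE [P2→R gives 9>7; P3→W gives 6>4]
(B,Q,Y): not NE [P1→C gives 3>1; P2→P gives 7>0; P3→W gives 6>0]
(B,Q,Z): not NE [P3→W gives 6>0]
(B,Q,W): not NE [P2→R gives 4>1]
(B,R,X): not NE [P3→Z gives 9>1]
(B,R,Y): not NE [P2→P gives 7>0; P3→Z gives 9>7]
(B,R,Z): not NE [P2→Q gives 9>4]
(B,R,W): not NE [P1→A gives 7>5; P3→Z gives 9>1]
(C,P,X): not NE [P3→W gives 7>2]
(C,P,Y): not NE [P2→Q gives 8>3; P3→W gives 7>1]
(C,P,Z): not NE [P1→A gives 7>6; P3→W gives 7>6]
(C,P,W): not NE [P1→B gives 7>5; P2→R gives 4>1]
(C,Q,X): not NE [P1→B gives 5>4; P2→P gives 9>7; P3→W gives 11>7]
(C,Q,Y): not NE [P3→W gives 11>9]
(C,Q,Z): NE
(C,Q,W): not NE [P2→R gives 4>0]
(C,R,X): not NE [P1→B gives 8>6; P2→P gives 9>6; P3→W gives 7>2]
(C,R,Y): not NE [P1→B gives 5>4; P2→Q gives 8>2; P3→W gives 7>1]
(C,R,Z): not NE [P1→B gives 9>2; P2→Q gives 9>1; P3→W gives 7>3]
(C,R,W): not NE [P1→A gives 7>1]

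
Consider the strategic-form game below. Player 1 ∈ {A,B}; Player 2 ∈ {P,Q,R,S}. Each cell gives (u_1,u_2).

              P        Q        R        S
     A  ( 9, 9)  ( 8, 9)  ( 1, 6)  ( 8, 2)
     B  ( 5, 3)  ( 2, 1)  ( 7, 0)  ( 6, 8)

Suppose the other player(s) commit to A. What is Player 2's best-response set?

P2 best: {P,Q}

u_2(P vs A) = 9
u_2(Q vs A) = 9
u_2(R vs A) = 6
u_2(S vs A) = 2
max payoff 9 at {P,Q}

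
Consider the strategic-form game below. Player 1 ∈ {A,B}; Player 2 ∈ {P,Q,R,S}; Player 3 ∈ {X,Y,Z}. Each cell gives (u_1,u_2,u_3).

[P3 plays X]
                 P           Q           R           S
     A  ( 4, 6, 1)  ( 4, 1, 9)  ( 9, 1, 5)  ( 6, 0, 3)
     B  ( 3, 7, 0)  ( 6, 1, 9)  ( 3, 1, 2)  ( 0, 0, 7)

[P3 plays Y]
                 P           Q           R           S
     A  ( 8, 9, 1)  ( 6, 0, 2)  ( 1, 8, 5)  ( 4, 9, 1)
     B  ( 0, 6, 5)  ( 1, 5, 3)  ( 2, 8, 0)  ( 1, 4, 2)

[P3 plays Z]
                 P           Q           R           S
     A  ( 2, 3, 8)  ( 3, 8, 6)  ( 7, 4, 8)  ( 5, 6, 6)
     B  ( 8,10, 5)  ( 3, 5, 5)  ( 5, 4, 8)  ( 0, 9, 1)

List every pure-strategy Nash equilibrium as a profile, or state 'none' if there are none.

(A,P,X): not NE [P3→Z gives 8>1]
(A,P,Y): not NE [P3→Z gives 8>1]
(A,P,Z): not NE [P1→B gives 8>2; P2→Q gives 8>3]
(A,Q,X): not NE [P1→B gives 6>4; P2→P gives 6>1]
(A,Q,Y): not NE [P2→S gives 9>0; P3→X gives 9>2]
(A,Q,Z): not NE [P3→X gives 9>6]
(A,R,X): not NE [P2→P gives 6>1; P3→Z gives 8>5]
(A,R,Y): not NE [P1→B gives 2>1; P2→S gives 9>8; P3→Z gives 8>5]
(A,R,Z): not NE [P2→Q gives 8>4]
(A,S,X): not NE [P2→P gives 6>0; P3→Z gives 6>3]
(A,S,Y): not NE [P3→Z gives 6>1]
(A,S,Z): not NE [P2→Q gives 8>6]
(B,P,X): not NE [P1→A gives 4>3; P3→Z gives 5>0]
(B,P,Y): not NE [P1→A gives 8>0; P2→R gives 8>6]
(B,P,Z): NE
(B,Q,X): not NE [P2→P gives 7>1]
(B,Q,Y): not NE [P1→A gives 6>1; P2→R gives 8>5; P3→X gives 9>3]
(B,Q,Z): not NE [P2→P gives 10>5; P3→X gives 9>5]
(B,R,X): not NE [P1→A gives 9>3; P2→P gives 7>1; P3→Z gives 8>2]
(B,R,Y): not NE [P3→Z gives 8>0]
(B,R,Z): not NE [P1→A gives 7>5; P2→P gives 10>4]
(B,S,X): not NE [P1→A gives 6>0; P2→P gives 7>0]
(B,S,Y): not NE [P1→A gives 4>1; P2→R gives 8>4; P3→X gives 7>2]
(B,S,Z): not NE [P1→A gives 5>0; P2→P gives 10>9; P3→X gives 7>1]

Nash profiles: (B,P,Z)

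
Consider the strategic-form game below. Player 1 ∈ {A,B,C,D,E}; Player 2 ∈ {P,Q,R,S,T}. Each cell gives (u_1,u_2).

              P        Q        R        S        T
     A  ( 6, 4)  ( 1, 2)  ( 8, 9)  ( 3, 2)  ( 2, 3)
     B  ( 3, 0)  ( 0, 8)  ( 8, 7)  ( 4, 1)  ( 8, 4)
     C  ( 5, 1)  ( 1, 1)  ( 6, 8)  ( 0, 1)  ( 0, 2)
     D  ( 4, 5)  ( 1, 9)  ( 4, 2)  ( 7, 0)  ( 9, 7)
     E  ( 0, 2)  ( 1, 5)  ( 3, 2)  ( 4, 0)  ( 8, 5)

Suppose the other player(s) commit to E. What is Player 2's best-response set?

u_2(P vs E) = 2
u_2(Q vs E) = 5
u_2(R vs E) = 2
u_2(S vs E) = 0
u_2(T vs E) = 5
max payoff 5 at {Q,T}

BR_2 = {Q,T}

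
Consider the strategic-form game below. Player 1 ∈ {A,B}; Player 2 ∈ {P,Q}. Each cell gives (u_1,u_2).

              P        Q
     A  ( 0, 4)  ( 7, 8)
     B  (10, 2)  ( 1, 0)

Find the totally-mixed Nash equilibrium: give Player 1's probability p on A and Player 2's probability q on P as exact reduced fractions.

p=1/3, q=3/8

P1 indiff ⇒ q·0+(1-q)·7 = q·10+(1-q)·1 ⇒ q(-10) = (1-q)(-6) ⇒ q = 3/8
P2 indiff ⇒ p·4+(1-p)·2 = p·8+(1-p)·0 ⇒ p(-4) = (1-p)(-2) ⇒ p = 1/3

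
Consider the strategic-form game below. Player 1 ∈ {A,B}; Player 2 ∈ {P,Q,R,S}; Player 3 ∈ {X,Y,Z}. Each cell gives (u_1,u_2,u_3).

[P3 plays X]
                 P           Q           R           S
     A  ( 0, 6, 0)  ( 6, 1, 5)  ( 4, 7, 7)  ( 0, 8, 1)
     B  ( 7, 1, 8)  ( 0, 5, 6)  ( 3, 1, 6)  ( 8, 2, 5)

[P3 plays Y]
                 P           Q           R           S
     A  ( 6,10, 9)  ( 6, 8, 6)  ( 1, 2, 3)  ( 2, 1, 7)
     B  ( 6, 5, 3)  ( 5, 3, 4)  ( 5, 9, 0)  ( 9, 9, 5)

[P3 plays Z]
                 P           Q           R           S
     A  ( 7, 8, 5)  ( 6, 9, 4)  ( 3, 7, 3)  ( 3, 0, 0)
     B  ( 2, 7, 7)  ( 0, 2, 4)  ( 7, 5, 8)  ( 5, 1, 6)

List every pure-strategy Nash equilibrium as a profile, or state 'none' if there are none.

NE set: (A,P,Y)

(A,P,X): not NE [P1→B gives 7>0; P2→S gives 8>6; P3→Y gives 9>0]
(A,P,Y): NE
(A,P,Z): not NE [P2→Q gives 9>8; P3→Y gives 9>5]
(A,Q,X): not NE [P2→S gives 8>1; P3→Y gives 6>5]
(A,Q,Y): not NE [P2→P gives 10>8]
(A,Q,Z): not NE [P3→Y gives 6>4]
(A,R,X): not NE [P2→S gives 8>7]
(A,R,Y): not NE [P1→B gives 5>1; P2→P gives 10>2; P3→X gives 7>3]
(A,R,Z): not NE [P1→B gives 7>3; P2→Q gives 9>7; P3→X gives 7>3]
(A,S,X): not NE [P1→B gives 8>0; P3→Y gives 7>1]
(A,S,Y): not NE [P1→B gives 9>2; P2→P gives 10>1]
(A,S,Z): not NE [P1→B gives 5>3; P2→Q gives 9>0; P3→Y gives 7>0]
(B,P,X): not NE [P2→Q gives 5>1]
(B,P,Y): not NE [P2→S gives 9>5; P3→X gives 8>3]
(B,P,Z): not NE [P1→A gives 7>2; P3→X gives 8>7]
(B,Q,X): not NE [P1→A gives 6>0]
(B,Q,Y): not NE [P1→A gives 6>5; P2→S gives 9>3; P3→X gives 6>4]
(B,Q,Z): not NE [P1→A gives 6>0; P2→P gives 7>2; P3→X gives 6>4]
(B,R,X): not NE [P1→A gives 4>3; P2→Q gives 5>1; P3→Z gives 8>6]
(B,R,Y): not NE [P3→Z gives 8>0]
(B,R,Z): not NE [P2→P gives 7>5]
(B,S,X): not NE [P2→Q gives 5>2; P3→Z gives 6>5]
(B,S,Y): not NE [P3→Z gives 6>5]
(B,S,Z): not NE [P2→P gives 7>1]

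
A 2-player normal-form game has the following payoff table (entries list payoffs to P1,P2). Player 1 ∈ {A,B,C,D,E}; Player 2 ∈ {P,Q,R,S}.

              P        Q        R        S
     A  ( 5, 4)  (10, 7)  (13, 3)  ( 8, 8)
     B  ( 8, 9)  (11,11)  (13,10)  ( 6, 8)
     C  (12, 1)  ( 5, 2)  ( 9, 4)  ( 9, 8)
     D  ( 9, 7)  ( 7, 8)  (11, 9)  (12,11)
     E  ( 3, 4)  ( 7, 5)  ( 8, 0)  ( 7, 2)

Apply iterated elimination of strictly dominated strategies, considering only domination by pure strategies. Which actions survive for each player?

P1 drop E (A beats it: P:5>3 Q:10>7 R:13>8 S:8>7)
P2 drop P (Q beats it: A:7>4 B:11>9 C:2>1 D:8>7)
P1 drop C (D beats it: Q:7>5 R:11>9 S:12>9)
P1→{A,B,D} P2→{Q,R,S}

IESDS → P1:{A,B,D} P2:{Q,R,S}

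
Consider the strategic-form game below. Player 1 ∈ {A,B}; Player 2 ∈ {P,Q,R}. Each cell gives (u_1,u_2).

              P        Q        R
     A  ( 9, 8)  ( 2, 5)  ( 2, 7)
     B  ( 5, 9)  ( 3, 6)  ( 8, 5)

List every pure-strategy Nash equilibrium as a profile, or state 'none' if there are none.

(A,P): NE
(A,Q): not NE [P1→B gives 3>2; P2→P gives 8>5]
(A,R): not NE [P1→B gives 8>2; P2→P gives 8>7]
(B,P): not NE [P1→A gives 9>5]
(B,Q): not NE [P2→P gives 9>6]
(B,R): not NE [P2→P gives 9>5]

NE set: (A,P)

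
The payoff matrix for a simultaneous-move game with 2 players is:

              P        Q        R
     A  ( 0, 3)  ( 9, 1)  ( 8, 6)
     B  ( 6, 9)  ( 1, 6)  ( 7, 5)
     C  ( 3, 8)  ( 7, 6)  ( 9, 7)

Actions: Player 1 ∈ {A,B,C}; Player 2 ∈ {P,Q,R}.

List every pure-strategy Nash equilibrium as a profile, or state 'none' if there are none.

PSNE = {(B,P)}

(A,P): not NE [P1→B gives 6>0; P2→R gives 6>3]
(A,Q): not NE [P2→R gives 6>1]
(A,R): not NE [P1→C gives 9>8]
(B,P): NE
(B,Q): not NE [P1→A gives 9>1; P2→P gives 9>6]
(B,R): not NE [P1→C gives 9>7; P2→P gives 9>5]
(C,P): not NE [P1→B gives 6>3]
(C,Q): not NE [P1→A gives 9>7; P2→P gives 8>6]
(C,R): not NE [P2→P gives 8>7]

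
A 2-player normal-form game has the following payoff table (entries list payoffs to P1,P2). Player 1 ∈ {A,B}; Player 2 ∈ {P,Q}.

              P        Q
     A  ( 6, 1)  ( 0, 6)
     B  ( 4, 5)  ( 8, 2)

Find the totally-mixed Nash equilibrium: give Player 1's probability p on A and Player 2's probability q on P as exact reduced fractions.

P1 indiff ⇒ q·6+(1-q)·0 = q·4+(1-q)·8 ⇒ q(2) = (1-q)(8) ⇒ q = 4/5
P2 indiff ⇒ p·1+(1-p)·5 = p·6+(1-p)·2 ⇒ p(-5) = (1-p)(-3) ⇒ p = 3/8

P1 mixes 3/8 on A; P2 mixes 4/5 on P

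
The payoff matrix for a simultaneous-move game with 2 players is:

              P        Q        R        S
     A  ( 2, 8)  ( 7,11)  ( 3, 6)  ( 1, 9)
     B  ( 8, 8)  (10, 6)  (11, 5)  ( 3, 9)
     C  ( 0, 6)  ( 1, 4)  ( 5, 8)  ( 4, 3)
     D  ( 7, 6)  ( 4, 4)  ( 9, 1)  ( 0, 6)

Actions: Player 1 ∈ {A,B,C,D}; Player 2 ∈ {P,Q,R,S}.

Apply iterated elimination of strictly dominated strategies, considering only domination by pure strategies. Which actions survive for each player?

IESDS → P1:{B,C} P2:{P,R,S}

P1 drop A (B beats it: P:8>2 Q:10>7 R:11>3 S:3>1)
P1 drop D (B beats it: P:8>7 Q:10>4 R:11>9 S:3>0)
P2 drop Q (P beats it: B:8>6 C:6>4)
P1→{B,C} P2→{P,R,S}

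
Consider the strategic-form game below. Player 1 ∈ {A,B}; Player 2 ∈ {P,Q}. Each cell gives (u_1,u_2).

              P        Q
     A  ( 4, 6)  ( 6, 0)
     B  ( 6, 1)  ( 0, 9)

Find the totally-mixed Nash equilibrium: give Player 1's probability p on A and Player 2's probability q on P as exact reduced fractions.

P1 indiff ⇒ q·4+(1-q)·6 = q·6+(1-q)·0 ⇒ q(-2) = (1-q)(-6) ⇒ q = 3/4
P2 indiff ⇒ p·6+(1-p)·1 = p·0+(1-p)·9 ⇒ p(6) = (1-p)(8) ⇒ p = 4/7

P1 mixes 4/7 on A; P2 mixes 3/4 on P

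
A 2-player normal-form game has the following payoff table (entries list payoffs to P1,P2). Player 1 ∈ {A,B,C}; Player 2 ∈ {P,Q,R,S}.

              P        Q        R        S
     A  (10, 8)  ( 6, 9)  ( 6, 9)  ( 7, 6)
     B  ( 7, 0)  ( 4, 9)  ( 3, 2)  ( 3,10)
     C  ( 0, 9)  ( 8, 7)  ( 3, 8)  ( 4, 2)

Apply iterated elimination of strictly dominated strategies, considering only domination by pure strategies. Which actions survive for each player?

Remaining: P1:{A,C} P2:{P,Q,R}

P1 drop B (A beats it: P:10>7 Q:6>4 R:6>3 S:7>3)
P2 drop S (P beats it: A:8>6 C:9>2)
P1→{A,C} P2→{P,Q,R}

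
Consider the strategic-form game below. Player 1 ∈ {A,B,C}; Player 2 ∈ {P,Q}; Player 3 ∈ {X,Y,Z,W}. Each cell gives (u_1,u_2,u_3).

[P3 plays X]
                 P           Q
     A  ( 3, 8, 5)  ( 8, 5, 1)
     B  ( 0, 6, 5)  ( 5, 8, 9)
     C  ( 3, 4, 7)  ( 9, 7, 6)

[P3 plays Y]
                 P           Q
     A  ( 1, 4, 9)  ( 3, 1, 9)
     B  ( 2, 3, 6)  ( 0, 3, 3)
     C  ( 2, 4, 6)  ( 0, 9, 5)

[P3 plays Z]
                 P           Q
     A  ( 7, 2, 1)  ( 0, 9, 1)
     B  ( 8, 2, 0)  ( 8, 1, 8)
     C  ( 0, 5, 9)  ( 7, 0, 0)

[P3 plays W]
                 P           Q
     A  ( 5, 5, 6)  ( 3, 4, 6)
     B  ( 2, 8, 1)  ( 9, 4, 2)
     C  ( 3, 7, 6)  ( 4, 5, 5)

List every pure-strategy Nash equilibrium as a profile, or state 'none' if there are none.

Nash profiles: (B,P,Y), (C,Q,X)

(A,P,X): not NE [P3→Y gives 9>5]
(A,P,Y): not NE [P1→C gives 2>1]
(A,P,Z): not NE [P1→B gives 8>7; P2→Q gives 9>2; P3→Y gives 9>1]
(A,P,W): not NE [P3→Y gives 9>6]
(A,Q,X): not NE [P1→C gives 9>8; P2→P gives 8>5; P3→Y gives 9>1]
(A,Q,Y): not NE [P2→P gives 4>1]
(A,Q,Z): not NE [P1→B gives 8>0; P3→Y gives 9>1]
(A,Q,W): not NE [P1→B gives 9>3; P2→P gives 5>4; P3→Y gives 9>6]
(B,P,X): not NE [P1→C gives 3>0; P2→Q gives 8>6; P3→Y gives 6>5]
(B,P,Y): NE
(B,P,Z): not NE [P3→Y gives 6>0]
(B,P,W): not NE [P1→A gives 5>2; P3→Y gives 6>1]
(B,Q,X): not NE [P1→C gives 9>5]
(B,Q,Y): not NE [P1→A gives 3>0; P3→X gives 9>3]
(B,Q,Z): not NE [P2→P gives 2>1; P3→X gives 9>8]
(B,Q,W): not NE [P2→P gives 8>4; P3→X gives 9>2]
(C,P,X): not NE [P2→Q gives 7>4; P3→Z gives 9>7]
(C,P,Y): not NE [P2→Q gives 9>4; P3→Z gives 9>6]
(C,P,Z): not NE [P1→B gives 8>0]
(C,P,W): not NE [P1→A gives 5>3; P3→Z gives 9>6]
(C,Q,X): NE
(C,Q,Y): not NE [P1→A gives 3>0; P3→X gives 6>5]
(C,Q,Z): not NE [P1→B gives 8>7; P2→P gives 5>0; P3→X gives 6>0]
(C,Q,W): not NE [P1→B gives 9>4; P2→P gives 7>5; P3→X gives 6>5]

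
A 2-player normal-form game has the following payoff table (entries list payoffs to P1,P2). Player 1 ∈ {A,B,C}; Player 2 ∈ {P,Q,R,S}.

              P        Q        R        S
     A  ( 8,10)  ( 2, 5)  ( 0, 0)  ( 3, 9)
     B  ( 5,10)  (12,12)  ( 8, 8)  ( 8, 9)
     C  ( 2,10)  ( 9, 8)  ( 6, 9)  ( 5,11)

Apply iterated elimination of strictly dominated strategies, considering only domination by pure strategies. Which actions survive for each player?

P1 drop C (B beats it: P:5>2 Q:12>9 R:8>6 S:8>5)
P2 drop R (P beats it: A:10>0 B:10>8)
P2 drop S (P beats it: A:10>9 B:10>9)
P1→{A,B} P2→{P,Q}

Remaining: P1:{A,B} P2:{P,Q}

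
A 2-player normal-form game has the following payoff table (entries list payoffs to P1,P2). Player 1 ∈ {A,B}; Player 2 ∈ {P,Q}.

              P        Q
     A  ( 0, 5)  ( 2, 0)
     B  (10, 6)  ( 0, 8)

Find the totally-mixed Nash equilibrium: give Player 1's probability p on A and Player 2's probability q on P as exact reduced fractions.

P1 mixes 2/7 on A; P2 mixes 1/6 on P

P1 indiff ⇒ q·0+(1-q)·2 = q·10+(1-q)·0 ⇒ q(-10) = (1-q)(-2) ⇒ q = 1/6
P2 indiff ⇒ p·5+(1-p)·6 = p·0+(1-p)·8 ⇒ p(5) = (1-p)(2) ⇒ p = 2/7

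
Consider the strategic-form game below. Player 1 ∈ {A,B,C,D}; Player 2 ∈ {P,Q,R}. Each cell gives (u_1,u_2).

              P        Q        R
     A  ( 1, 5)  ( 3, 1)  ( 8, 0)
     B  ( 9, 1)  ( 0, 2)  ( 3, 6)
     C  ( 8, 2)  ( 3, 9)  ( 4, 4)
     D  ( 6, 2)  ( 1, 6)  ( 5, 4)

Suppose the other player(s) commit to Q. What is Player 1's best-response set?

u_1(A vs Q) = 3
u_1(B vs Q) = 0
u_1(C vs Q) = 3
u_1(D vs Q) = 1
max payoff 3 at {A,C}

P1 best: {A,C}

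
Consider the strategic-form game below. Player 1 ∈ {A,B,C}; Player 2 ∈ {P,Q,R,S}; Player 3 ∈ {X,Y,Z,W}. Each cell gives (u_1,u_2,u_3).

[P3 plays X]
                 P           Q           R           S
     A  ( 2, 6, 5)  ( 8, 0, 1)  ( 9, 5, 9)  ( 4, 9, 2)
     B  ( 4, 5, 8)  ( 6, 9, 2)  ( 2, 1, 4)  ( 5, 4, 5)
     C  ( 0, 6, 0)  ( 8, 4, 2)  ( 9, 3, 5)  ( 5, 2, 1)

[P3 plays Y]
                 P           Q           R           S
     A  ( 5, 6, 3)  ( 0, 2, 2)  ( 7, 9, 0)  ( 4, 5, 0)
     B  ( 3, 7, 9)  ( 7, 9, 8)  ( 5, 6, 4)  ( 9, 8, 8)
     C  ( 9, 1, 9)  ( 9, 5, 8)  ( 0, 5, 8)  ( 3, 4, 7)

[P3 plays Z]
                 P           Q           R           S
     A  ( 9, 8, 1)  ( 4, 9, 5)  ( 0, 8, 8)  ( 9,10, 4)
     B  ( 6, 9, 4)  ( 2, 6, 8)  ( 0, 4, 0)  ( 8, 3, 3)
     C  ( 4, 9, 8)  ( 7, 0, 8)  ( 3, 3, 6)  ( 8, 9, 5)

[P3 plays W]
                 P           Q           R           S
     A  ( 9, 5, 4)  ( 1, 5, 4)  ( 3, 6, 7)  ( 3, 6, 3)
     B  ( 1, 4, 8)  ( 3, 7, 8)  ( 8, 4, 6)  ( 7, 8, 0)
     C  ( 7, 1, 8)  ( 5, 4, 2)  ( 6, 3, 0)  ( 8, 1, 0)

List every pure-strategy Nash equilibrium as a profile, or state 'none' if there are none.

NE set: (A,S,Z), (C,Q,Y)

(A,P,X): not NE [P1→B gives 4>2; P2→S gives 9>6]
(A,P,Y): not NE [P1→C gives 9>5; P2→R gives 9>6; P3→X gives 5>3]
(A,P,Z): not NE [P2→S gives 10>8; P3→X gives 5>1]
(A,P,W): not NE [P2→S gives 6>5; P3→X gives 5>4]
(A,Q,X): not NE [P2→S gives 9>0; P3→Z gives 5>1]
(A,Q,Y): not NE [P1→C gives 9>0; P2→R gives 9>2; P3→Z gives 5>2]
(A,Q,Z): not NE [P1→C gives 7>4; P2→S gives 10>9]
(A,Q,W): not NE [P1→C gives 5>1; P2→S gives 6>5; P3→Z gives 5>4]
(A,R,X): not NE [P2→S gives 9>5]
(A,R,Y): not NE [P3→X gives 9>0]
(A,R,Z): not NE [P1→C gives 3>0; P2→S gives 10>8; P3→X gives 9>8]
(A,R,W): not NE [P1→B gives 8>3; P3→X gives 9>7]
(A,S,X): not NE [P1→C gives 5>4; P3→Z gives 4>2]
(A,S,Y): not NE [P1→B gives 9>4; P2→R gives 9>5; P3→Z gives 4>0]
(A,S,Z): NE
(A,S,W): not NE [P1→C gives 8>3; P3→Z gives 4>3]
(B,P,X): not NE [P2→Q gives 9>5; P3→Y gives 9>8]
(B,P,Y): not NE [P1→C gives 9>3; P2→Q gives 9>7]
(B,P,Z): not NE [P1→A gives 9>6; P3→Y gives 9>4]
(B,P,W): not NE [P1→A gives 9>1; P2→S gives 8>4; P3→Y gives 9>8]
(B,Q,X): not NE [P1→C gives 8>6; P3→W gives 8>2]
(B,Q,Y): not NE [P1→C gives 9>7]
(B,Q,Z): not NE [P1→C gives 7>2; P2→P gives 9>6]
(B,Q,W): not NE [P1→C gives 5>3; P2→S gives 8>7]
(B,R,X): not NE [P1→C gives 9>2; P2→Q gives 9>1; P3→W gives 6>4]
(B,R,Y): not NE [P1→A gives 7>5; P2→Q gives 9>6; P3→W gives 6>4]
(B,R,Z): not NE [P1→C gives 3>0; P2→P gives 9>4; P3→W gives 6>0]
(B,R,W): not NE [P2→S gives 8>4]
(B,S,X): not NE [P2→Q gives 9>4; P3→Y gives 8>5]
(B,S,Y): not NE [P2→Q gives 9>8]
(B,S,Z): not NE [P1→A gives 9>8; P2→P gives 9>3; P3→Y gives 8>3]
(B,S,W): not NE [P1→C gives 8>7; P3→Y gives 8>0]
(C,P,X): not NE [P1→B gives 4>0; P3→Y gives 9>0]
(C,P,Y): not NE [P2→R gives 5>1]
(C,P,Z): not NE [P1→A gives 9>4; P3→Y gives 9>8]
(C,P,W): not NE [P1→A gives 9>7; P2→Q gives 4>1; P3→Y gives 9>8]
(C,Q,X): not NE [P2→P gives 6>4; P3→Z gives 8>2]
(C,Q,Y): NE
(C,Q,Z): not NE [P2→S gives 9>0]
(C,Q,W): not NE [P3→Z gives 8>2]
(C,R,X): not NE [P2→P gives 6>3; P3→Y gives 8>5]
(C,R,Y): not NE [P1→A gives 7>0]
(C,R,Z): not NE [P2→S gives 9>3; P3→Y gives 8>6]
(C,R,W): not NE [P1→B gives 8>6; P2→Q gives 4>3; P3→Y gives 8>0]
(C,S,X): not NE [P2→P gives 6>2; P3→Y gives 7>1]
(C,S,Y): not NE [P1→B gives 9>3; P2→R gives 5>4]
(C,S,Z): not NE [P1→A gives 9>8; P3→Y gives 7>5]
(C,S,W): not NE [P2→Q gives 4>1; P3→Y gives 7>0]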